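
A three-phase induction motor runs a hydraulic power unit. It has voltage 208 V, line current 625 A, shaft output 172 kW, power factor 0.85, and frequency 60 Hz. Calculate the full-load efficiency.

P_out = 172 kW = 172000 W
P_in = √3·V_L·I_L·cosφ = 1.732 × 208 × 625 × 0.85 = 191386 W
η = P_out / P_in = 172000 / 191386 = 0.899 = 89.9%

89.9 %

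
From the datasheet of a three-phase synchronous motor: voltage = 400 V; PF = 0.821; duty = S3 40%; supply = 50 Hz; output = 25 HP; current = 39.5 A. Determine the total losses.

3.82 kW

P_in = √3·V·I·cosφ = 1.732×400×39.5×0.821 = 22467 W
P_out = 25×746 = 18650 W
Losses = P_in − P_out = 22467 − 18650 = 3817 W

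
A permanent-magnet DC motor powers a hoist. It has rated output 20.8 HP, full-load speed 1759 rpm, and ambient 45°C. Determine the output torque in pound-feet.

62.1 lb·ft

P_out = 20.8 × 746 = 15517 W
ω = 2π × 1759/60 = 184.2 rad/s
τ = P_out/ω = 15517/184.2 = 84.24 N·m
In lb·ft: 84.24/1.356 = 62.1 lb·ft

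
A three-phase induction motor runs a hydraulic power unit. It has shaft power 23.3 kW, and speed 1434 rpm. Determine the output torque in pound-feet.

ω = 2π × 1434/60 = 150.2 rad/s
τ = P/ω = 23300/150.2 = 155.1 N·m
In lb·ft: 155.1/1.356 = 114 lb·ft

114 lb·ft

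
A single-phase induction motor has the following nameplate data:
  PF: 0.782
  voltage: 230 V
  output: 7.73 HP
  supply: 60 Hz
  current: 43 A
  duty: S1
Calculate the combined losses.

1970 W

P_in = V·I·cosφ = 230×43×0.782 = 7734 W
P_out = 7.73×746 = 5767 W
Losses = P_in − P_out = 7734 − 5767 = 1967 W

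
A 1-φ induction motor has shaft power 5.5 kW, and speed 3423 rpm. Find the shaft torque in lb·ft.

ω = 2π × 3423/60 = 358.5 rad/s
τ = P/ω = 5500/358.5 = 15.34 N·m
In lb·ft: 15.34/1.356 = 11.3 lb·ft

11.3 lb·ft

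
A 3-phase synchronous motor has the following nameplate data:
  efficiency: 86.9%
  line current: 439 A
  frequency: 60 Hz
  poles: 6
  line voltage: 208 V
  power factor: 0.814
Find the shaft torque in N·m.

P_in = √3·V·I·cosφ = 1.732 × 208 × 439 × 0.814 = 128736 W
P_out = η·P_in = 0.869 × 128736 = 111872 W
n = n_s = 120×60/6 = 1200 rpm (synchronous)
ω = 2π×1200/60 = 125.7 rad/s
τ = P_out/ω = 111872/125.7 = 890 N·m

890 N·m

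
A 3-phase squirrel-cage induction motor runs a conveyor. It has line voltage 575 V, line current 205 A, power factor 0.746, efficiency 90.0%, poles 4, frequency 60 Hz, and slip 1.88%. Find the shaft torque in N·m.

741 N·m

P_in = √3·V·I·cosφ = 1.732 × 575 × 205 × 0.746 = 152303 W
P_out = η·P_in = 0.9 × 152303 = 137073 W
n_s = 120×60/4 = 1800 rpm; n = 1800×(1−0.0188) = 1766 rpm
ω = 2π×1766/60 = 184.9 rad/s
τ = P_out/ω = 137073/184.9 = 741 N·m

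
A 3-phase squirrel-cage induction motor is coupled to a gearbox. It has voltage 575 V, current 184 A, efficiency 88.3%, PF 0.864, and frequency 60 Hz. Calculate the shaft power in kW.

140 kW

P_in = √3·V·I·cosφ = 1.732 × 575 × 184 × 0.864 = 158324 W
P_out = η·P_in = 0.883 × 158324 = 139800 W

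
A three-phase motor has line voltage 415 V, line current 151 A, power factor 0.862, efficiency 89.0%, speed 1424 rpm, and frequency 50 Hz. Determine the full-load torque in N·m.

558 N·m

P_in = √3·V·I·cosφ = 1.732 × 415 × 151 × 0.862 = 93558 W
P_out = η·P_in = 0.89 × 93558 = 83267 W
n = 1424 rpm
ω = 2π×1424/60 = 149.1 rad/s
τ = P_out/ω = 83267/149.1 = 558 N·m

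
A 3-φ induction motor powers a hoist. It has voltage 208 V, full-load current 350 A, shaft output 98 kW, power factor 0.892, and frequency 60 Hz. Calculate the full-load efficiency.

P_out = 98 kW = 98000 W
P_in = √3·V_L·I_L·cosφ = 1.732 × 208 × 350 × 0.892 = 112472 W
η = P_out / P_in = 98000 / 112472 = 0.871 = 87.1%

87.1 %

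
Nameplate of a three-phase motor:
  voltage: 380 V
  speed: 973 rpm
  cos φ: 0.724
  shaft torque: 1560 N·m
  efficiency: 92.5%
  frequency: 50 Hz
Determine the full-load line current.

361 A

ω = 2π×973/60 = 101.9 rad/s; P_out = τω = 1560 × 101.9 = 158964 W
P_in = P_out / η = 158964 / 0.925 = 171853 W
I_L = P_in / (√3·V_L·cosφ) = 171853 / (1.732 × 380 × 0.724) = 361 A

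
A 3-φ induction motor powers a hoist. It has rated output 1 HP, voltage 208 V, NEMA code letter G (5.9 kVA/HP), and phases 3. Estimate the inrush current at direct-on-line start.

16.4 A

S_LR = 5.9 × 1 = 5.9 kVA
I_LR = S_LR/(√3·V_L) = 5900/(1.732×208) = 16.4 A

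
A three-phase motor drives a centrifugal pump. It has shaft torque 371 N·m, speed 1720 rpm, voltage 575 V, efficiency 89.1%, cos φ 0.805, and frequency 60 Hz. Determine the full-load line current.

93.5 A

ω = 2π×1720/60 = 180.1 rad/s; P_out = τω = 371 × 180.1 = 66817 W
P_in = P_out / η = 66817 / 0.891 = 74991 W
I_L = P_in / (√3·V_L·cosφ) = 74991 / (1.732 × 575 × 0.805) = 93.5 A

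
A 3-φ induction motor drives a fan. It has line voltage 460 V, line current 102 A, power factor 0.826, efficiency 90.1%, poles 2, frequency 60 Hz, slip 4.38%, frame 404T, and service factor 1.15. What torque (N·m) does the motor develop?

P_in = √3·V·I·cosφ = 1.732 × 460 × 102 × 0.826 = 67125 W
P_out = η·P_in = 0.901 × 67125 = 60480 W
n_s = 120×60/2 = 3600 rpm; n = 3600×(1−0.0438) = 3442 rpm
ω = 2π×3442/60 = 360.4 rad/s
τ = P_out/ω = 60480/360.4 = 168 N·m

168 N·m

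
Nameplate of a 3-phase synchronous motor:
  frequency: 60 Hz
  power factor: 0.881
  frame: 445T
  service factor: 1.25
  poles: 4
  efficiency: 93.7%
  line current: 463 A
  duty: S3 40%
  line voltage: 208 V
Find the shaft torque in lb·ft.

P_in = √3·V·I·cosφ = 1.732 × 208 × 463 × 0.881 = 146950 W
P_out = η·P_in = 0.937 × 146950 = 137692 W
n = n_s = 120×60/4 = 1800 rpm (synchronous)
ω = 2π×1800/60 = 188.5 rad/s
τ = P_out/ω = 137692/188.5 = 730.5 N·m
In lb·ft: 730.5/1.356 = 539 lb·ft

539 lb·ft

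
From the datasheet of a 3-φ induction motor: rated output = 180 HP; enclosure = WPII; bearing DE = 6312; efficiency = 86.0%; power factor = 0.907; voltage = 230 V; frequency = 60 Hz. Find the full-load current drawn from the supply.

P_out = 180 × 746 = 134280 W
P_in = P_out / η = 134280 / 0.860 = 156140 W
I_L = P_in / (√3·V_L·cosφ) = 156140 / (1.732 × 230 × 0.907) = 432 A

432 A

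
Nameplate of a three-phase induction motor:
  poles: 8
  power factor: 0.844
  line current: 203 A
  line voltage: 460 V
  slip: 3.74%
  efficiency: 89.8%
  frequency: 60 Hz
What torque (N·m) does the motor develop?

1350 N·m

P_in = √3·V·I·cosφ = 1.732 × 460 × 203 × 0.844 = 136504 W
P_out = η·P_in = 0.898 × 136504 = 122581 W
n_s = 120×60/8 = 900 rpm; n = 900×(1−0.0374) = 866 rpm
ω = 2π×866/60 = 90.69 rad/s
τ = P_out/ω = 122581/90.69 = 1350 N·m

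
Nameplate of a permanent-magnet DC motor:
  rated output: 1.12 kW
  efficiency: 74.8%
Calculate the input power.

P_out = 1120 W
P_in = P_out/η = 1120/0.748 = 1497 W = 1.5 kW

1.5 kW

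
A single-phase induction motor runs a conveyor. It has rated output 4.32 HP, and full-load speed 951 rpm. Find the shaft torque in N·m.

P_out = 4.32 × 746 = 3223 W
ω = 2π × 951/60 = 99.59 rad/s
τ = P_out/ω = 3223/99.59 = 32.4 N·m

32.4 N·m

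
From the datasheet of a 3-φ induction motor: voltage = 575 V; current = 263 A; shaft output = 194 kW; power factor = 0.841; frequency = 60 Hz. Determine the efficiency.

88.1 %

P_out = 194 kW = 194000 W
P_in = √3·V_L·I_L·cosφ = 1.732 × 575 × 263 × 0.841 = 220276 W
η = P_out / P_in = 194000 / 220276 = 0.881 = 88.1%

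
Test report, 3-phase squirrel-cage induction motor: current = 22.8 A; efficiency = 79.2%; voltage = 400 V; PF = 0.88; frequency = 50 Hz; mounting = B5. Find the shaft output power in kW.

P_in = √3·V·I·cosφ = 1.732 × 400 × 22.8 × 0.88 = 13900 W
P_out = η·P_in = 0.792 × 13900 = 11009 W

11 kW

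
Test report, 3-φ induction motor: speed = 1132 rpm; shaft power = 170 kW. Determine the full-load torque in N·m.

1430 N·m

ω = 2π × 1132/60 = 118.5 rad/s
τ = P/ω = 170000/118.5 = 1430 N·m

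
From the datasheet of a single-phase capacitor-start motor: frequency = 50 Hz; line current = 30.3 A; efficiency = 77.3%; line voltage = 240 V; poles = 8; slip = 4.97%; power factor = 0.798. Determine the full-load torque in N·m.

60.1 N·m

P_in = V·I·cosφ = 240 × 30.3 × 0.798 = 5803 W
P_out = η·P_in = 0.773 × 5803 = 4486 W
n_s = 120×50/8 = 750 rpm; n = 750×(1−0.0497) = 713 rpm
ω = 2π×713/60 = 74.67 rad/s
τ = P_out/ω = 4486/74.67 = 60.1 N·m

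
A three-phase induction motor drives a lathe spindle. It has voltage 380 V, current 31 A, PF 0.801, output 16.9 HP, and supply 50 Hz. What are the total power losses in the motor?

3.74 kW

P_in = √3·V·I·cosφ = 1.732×380×31×0.801 = 16343 W
P_out = 16.9×746 = 12607 W
Losses = P_in − P_out = 16343 − 12607 = 3736 W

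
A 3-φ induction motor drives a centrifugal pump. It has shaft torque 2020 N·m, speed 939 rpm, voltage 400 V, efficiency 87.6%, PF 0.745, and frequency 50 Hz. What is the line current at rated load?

439 A

ω = 2π×939/60 = 98.33 rad/s; P_out = τω = 2020 × 98.33 = 198627 W
P_in = P_out / η = 198627 / 0.876 = 226743 W
I_L = P_in / (√3·V_L·cosφ) = 226743 / (1.732 × 400 × 0.745) = 439 A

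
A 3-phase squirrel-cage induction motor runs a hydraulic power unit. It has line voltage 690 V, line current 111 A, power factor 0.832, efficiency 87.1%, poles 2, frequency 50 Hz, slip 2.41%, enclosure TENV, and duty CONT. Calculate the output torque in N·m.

P_in = √3·V·I·cosφ = 1.732 × 690 × 111 × 0.832 = 110368 W
P_out = η·P_in = 0.871 × 110368 = 96131 W
n_s = 120×50/2 = 3000 rpm; n = 3000×(1−0.0241) = 2928 rpm
ω = 2π×2928/60 = 306.6 rad/s
τ = P_out/ω = 96131/306.6 = 314 N·m

314 N·m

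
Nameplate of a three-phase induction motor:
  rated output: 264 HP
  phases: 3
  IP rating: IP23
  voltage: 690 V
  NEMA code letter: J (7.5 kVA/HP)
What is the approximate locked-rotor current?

1660 A

S_LR = 7.5 × 264 = 1980 kVA
I_LR = S_LR/(√3·V_L) = 1980000/(1.732×690) = 1660 A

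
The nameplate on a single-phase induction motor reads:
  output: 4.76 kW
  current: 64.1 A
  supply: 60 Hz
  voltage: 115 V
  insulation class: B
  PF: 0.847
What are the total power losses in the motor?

P_in = V·I·cosφ = 115×64.1×0.847 = 6244 W
P_out = 4760 W
Losses = P_in − P_out = 6244 − 4760 = 1484 W

1480 W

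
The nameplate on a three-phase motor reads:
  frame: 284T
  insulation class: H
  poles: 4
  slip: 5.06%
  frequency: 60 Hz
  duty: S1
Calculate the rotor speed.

1709 rpm

n_s = 120f/p = 120×60/4 = 1800 rpm
n = n_s(1 − s) = 1800 × (1 − 0.0506) = 1709 rpm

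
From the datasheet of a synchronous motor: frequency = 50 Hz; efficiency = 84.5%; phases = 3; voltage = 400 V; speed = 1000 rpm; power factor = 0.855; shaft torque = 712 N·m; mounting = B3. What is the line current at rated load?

ω = 2π×1000/60 = 104.7 rad/s; P_out = τω = 712 × 104.7 = 74546 W
P_in = P_out / η = 74546 / 0.845 = 88220 W
I_L = P_in / (√3·V_L·cosφ) = 88220 / (1.732 × 400 × 0.855) = 149 A

149 A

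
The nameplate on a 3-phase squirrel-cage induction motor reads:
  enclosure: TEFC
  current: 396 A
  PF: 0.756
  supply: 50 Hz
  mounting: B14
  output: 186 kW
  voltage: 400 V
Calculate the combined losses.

21400 W

P_in = √3·V·I·cosφ = 1.732×400×396×0.756 = 207408 W
P_out = 186000 W
Losses = P_in − P_out = 207408 − 186000 = 21408 W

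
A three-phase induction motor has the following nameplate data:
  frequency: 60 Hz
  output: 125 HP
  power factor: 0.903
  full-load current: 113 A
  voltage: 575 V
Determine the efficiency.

P_out = 125 × 746 = 93250 W
P_in = √3·V_L·I_L·cosφ = 1.732 × 575 × 113 × 0.903 = 101621 W
η = P_out / P_in = 93250 / 101621 = 0.918 = 91.8%

91.8 %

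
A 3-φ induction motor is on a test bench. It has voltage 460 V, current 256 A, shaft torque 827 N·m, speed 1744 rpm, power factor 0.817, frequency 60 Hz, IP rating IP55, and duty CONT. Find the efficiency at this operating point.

ω = 2π × 1744/60 = 182.6 rad/s; P_out = τω = 827 × 182.6 = 151010 W
P_in = √3·V_L·I_L·cosφ = 1.732 × 460 × 256 × 0.817 = 166636 W
η = P_out / P_in = 151010 / 166636 = 0.906 = 90.6%

90.6 %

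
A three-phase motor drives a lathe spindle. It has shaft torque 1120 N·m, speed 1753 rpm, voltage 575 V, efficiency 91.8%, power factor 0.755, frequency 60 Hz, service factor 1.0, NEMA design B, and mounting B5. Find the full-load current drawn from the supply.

ω = 2π×1753/60 = 183.6 rad/s; P_out = τω = 1120 × 183.6 = 205632 W
P_in = P_out / η = 205632 / 0.918 = 224000 W
I_L = P_in / (√3·V_L·cosφ) = 224000 / (1.732 × 575 × 0.755) = 298 A

298 A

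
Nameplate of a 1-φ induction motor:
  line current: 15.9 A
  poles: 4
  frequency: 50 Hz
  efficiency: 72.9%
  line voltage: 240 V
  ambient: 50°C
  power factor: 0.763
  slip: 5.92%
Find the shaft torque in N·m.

14.4 N·m

P_in = V·I·cosφ = 240 × 15.9 × 0.763 = 2912 W
P_out = η·P_in = 0.729 × 2912 = 2123 W
n_s = 120×50/4 = 1500 rpm; n = 1500×(1−0.0592) = 1411 rpm
ω = 2π×1411/60 = 147.8 rad/s
τ = P_out/ω = 2123/147.8 = 14.4 N·m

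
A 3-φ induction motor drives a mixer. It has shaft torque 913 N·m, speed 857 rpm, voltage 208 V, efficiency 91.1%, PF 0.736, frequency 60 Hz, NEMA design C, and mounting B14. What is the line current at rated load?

ω = 2π×857/60 = 89.74 rad/s; P_out = τω = 913 × 89.74 = 81933 W
P_in = P_out / η = 81933 / 0.911 = 89937 W
I_L = P_in / (√3·V_L·cosφ) = 89937 / (1.732 × 208 × 0.736) = 339 A

339 A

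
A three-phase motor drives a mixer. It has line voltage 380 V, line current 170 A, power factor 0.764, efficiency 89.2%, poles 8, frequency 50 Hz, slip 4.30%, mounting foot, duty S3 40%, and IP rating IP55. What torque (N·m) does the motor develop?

1010 N·m

P_in = √3·V·I·cosφ = 1.732 × 380 × 170 × 0.764 = 85482 W
P_out = η·P_in = 0.892 × 85482 = 76250 W
n_s = 120×50/8 = 750 rpm; n = 750×(1−0.043) = 718 rpm
ω = 2π×718/60 = 75.19 rad/s
τ = P_out/ω = 76250/75.19 = 1010 N·m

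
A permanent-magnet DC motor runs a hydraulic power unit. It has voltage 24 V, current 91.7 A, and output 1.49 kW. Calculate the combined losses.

711 W

P_in = V·I = 24×91.7 = 2201 W
P_out = 1490 W
Losses = P_in − P_out = 2201 − 1490 = 711 W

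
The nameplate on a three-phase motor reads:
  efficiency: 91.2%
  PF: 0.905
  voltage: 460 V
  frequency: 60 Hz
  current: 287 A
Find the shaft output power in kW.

P_in = √3·V·I·cosφ = 1.732 × 460 × 287 × 0.905 = 206936 W
P_out = η·P_in = 0.912 × 206936 = 188726 W

189 kW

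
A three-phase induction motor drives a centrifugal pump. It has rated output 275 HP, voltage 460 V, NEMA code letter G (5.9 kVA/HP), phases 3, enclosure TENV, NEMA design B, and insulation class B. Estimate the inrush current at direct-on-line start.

2040 A

S_LR = 5.9 × 275 = 1622.5 kVA
I_LR = S_LR/(√3·V_L) = 1622500/(1.732×460) = 2040 A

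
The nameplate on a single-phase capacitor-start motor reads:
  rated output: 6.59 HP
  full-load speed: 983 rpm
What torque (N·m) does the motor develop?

47.8 N·m

P_out = 6.59 × 746 = 4916 W
ω = 2π × 983/60 = 102.9 rad/s
τ = P_out/ω = 4916/102.9 = 47.8 N·m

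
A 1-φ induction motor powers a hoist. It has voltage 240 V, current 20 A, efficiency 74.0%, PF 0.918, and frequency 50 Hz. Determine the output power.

3.26 kW

P_in = V·I·cosφ = 240 × 20 × 0.918 = 4406 W
P_out = η·P_in = 0.74 × 4406 = 3260 W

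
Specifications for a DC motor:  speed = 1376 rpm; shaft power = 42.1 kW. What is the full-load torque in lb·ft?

ω = 2π × 1376/60 = 144.1 rad/s
τ = P/ω = 42100/144.1 = 292.2 N·m
In lb·ft: 292.2/1.356 = 215 lb·ft

215 lb·ft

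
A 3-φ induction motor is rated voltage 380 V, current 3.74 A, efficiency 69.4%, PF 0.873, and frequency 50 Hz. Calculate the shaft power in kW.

1.49 kW

P_in = √3·V·I·cosφ = 1.732 × 380 × 3.74 × 0.873 = 2149 W
P_out = η·P_in = 0.694 × 2149 = 1491 W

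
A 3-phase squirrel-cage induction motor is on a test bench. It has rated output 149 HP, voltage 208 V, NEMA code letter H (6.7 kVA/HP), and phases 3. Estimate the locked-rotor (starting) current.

2770 A

S_LR = 6.7 × 149 = 998.3 kVA
I_LR = S_LR/(√3·V_L) = 998300/(1.732×208) = 2770 A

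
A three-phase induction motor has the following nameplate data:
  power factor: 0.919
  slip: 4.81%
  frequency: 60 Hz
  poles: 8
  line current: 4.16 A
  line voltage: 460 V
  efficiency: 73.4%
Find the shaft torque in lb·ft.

P_in = √3·V·I·cosφ = 1.732 × 460 × 4.16 × 0.919 = 3046 W
P_out = η·P_in = 0.734 × 3046 = 2236 W
n_s = 120×60/8 = 900 rpm; n = 900×(1−0.0481) = 857 rpm
ω = 2π×857/60 = 89.74 rad/s
τ = P_out/ω = 2236/89.74 = 24.92 N·m
In lb·ft: 24.92/1.356 = 18.4 lb·ft

18.4 lb·ft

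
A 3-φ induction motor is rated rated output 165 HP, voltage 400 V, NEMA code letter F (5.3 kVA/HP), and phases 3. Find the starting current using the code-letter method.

S_LR = 5.3 × 165 = 874.5 kVA
I_LR = S_LR/(√3·V_L) = 874500/(1.732×400) = 1260 A

1260 A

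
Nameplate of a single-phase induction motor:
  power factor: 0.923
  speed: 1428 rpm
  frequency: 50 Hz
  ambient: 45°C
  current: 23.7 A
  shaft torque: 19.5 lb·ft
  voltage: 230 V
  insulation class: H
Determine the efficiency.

τ = 19.5 lb·ft × 1.356 = 26.44 N·m
ω = 2π × 1428/60 = 149.5 rad/s; P_out = τω = 26.44 × 149.5 = 3953 W
P_in = V·I·cosφ = 230 × 23.7 × 0.923 = 5031 W
η = P_out / P_in = 3953 / 5031 = 0.786 = 78.6%

78.6 %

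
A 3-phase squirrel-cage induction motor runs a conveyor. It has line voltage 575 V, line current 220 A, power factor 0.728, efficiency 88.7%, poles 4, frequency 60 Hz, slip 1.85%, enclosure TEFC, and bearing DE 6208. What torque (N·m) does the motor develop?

765 N·m

P_in = √3·V·I·cosφ = 1.732 × 575 × 220 × 0.728 = 159503 W
P_out = η·P_in = 0.887 × 159503 = 141479 W
n_s = 120×60/4 = 1800 rpm; n = 1800×(1−0.0185) = 1767 rpm
ω = 2π×1767/60 = 185 rad/s
τ = P_out/ω = 141479/185 = 765 N·m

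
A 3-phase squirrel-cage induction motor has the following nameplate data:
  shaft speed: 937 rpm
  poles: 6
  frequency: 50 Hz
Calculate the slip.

n_s = 120f/p = 120×50/6 = 1000 rpm
s = (n_s − n)/n_s = (1000 − 937)/1000 = 0.0630

6.3 %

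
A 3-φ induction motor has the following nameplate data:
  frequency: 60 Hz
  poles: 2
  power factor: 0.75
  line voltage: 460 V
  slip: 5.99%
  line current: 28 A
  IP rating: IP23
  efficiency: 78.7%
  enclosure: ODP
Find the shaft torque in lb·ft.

P_in = √3·V·I·cosφ = 1.732 × 460 × 28 × 0.75 = 16731 W
P_out = η·P_in = 0.787 × 16731 = 13167 W
n_s = 120×60/2 = 3600 rpm; n = 3600×(1−0.0599) = 3384 rpm
ω = 2π×3384/60 = 354.4 rad/s
τ = P_out/ω = 13167/354.4 = 37.15 N·m
In lb·ft: 37.15/1.356 = 27.4 lb·ft

27.4 lb·ft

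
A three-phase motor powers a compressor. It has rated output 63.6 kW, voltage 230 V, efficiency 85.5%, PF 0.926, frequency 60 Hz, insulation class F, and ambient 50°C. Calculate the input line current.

P_out = 63.6 kW = 63600 W
P_in = P_out / η = 63600 / 0.855 = 74386 W
I_L = P_in / (√3·V_L·cosφ) = 74386 / (1.732 × 230 × 0.926) = 202 A

202 A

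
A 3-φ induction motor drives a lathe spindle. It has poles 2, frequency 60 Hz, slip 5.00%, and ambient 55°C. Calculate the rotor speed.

n_s = 120f/p = 120×60/2 = 3600 rpm
n = n_s(1 − s) = 3600 × (1 − 0.05) = 3420 rpm

3420 rpm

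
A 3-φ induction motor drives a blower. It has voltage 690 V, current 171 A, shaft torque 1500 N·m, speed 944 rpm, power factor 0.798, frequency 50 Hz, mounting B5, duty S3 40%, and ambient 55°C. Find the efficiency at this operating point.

90.9 %

ω = 2π × 944/60 = 98.86 rad/s; P_out = τω = 1500 × 98.86 = 148290 W
P_in = √3·V_L·I_L·cosφ = 1.732 × 690 × 171 × 0.798 = 163078 W
η = P_out / P_in = 148290 / 163078 = 0.909 = 90.9%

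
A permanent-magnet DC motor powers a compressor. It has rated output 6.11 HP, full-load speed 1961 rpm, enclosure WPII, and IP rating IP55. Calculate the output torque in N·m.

22.2 N·m

P_out = 6.11 × 746 = 4558 W
ω = 2π × 1961/60 = 205.4 rad/s
τ = P_out/ω = 4558/205.4 = 22.2 N·m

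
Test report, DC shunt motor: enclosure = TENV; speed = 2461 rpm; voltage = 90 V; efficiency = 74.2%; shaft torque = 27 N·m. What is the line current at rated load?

104 A

ω = 2π×2461/60 = 257.7 rad/s; P_out = τω = 27 × 257.7 = 6958 W
P_in = P_out / η = 6958 / 0.742 = 9377 W
I = P_in / V = 9377 / 90 = 104 A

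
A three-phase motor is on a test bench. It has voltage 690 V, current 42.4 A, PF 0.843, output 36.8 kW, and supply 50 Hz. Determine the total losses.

P_in = √3·V·I·cosφ = 1.732×690×42.4×0.843 = 42716 W
P_out = 36800 W
Losses = P_in − P_out = 42716 − 36800 = 5916 W

5920 W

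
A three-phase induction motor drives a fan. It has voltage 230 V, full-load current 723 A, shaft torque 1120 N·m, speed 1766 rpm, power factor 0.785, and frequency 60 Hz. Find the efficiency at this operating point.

ω = 2π × 1766/60 = 184.9 rad/s; P_out = τω = 1120 × 184.9 = 207088 W
P_in = √3·V_L·I_L·cosφ = 1.732 × 230 × 723 × 0.785 = 226091 W
η = P_out / P_in = 207088 / 226091 = 0.916 = 91.6%

91.6 %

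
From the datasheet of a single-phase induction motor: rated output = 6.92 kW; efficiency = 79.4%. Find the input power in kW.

P_out = 6920 W
P_in = P_out/η = 6920/0.794 = 8715 W = 8.72 kW

8.72 kW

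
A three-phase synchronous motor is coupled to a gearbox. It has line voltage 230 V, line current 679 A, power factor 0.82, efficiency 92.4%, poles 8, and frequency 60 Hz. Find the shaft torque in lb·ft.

1600 lb·ft

P_in = √3·V·I·cosφ = 1.732 × 230 × 679 × 0.82 = 221799 W
P_out = η·P_in = 0.924 × 221799 = 204942 W
n = n_s = 120×60/8 = 900 rpm (synchronous)
ω = 2π×900/60 = 94.25 rad/s
τ = P_out/ω = 204942/94.25 = 2174 N·m
In lb·ft: 2174/1.356 = 1600 lb·ft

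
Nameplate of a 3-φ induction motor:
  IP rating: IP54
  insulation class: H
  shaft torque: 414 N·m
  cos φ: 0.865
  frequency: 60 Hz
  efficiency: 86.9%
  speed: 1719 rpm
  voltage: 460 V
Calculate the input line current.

124 A

ω = 2π×1719/60 = 180 rad/s; P_out = τω = 414 × 180 = 74520 W
P_in = P_out / η = 74520 / 0.869 = 85754 W
I_L = P_in / (√3·V_L·cosφ) = 85754 / (1.732 × 460 × 0.865) = 124 A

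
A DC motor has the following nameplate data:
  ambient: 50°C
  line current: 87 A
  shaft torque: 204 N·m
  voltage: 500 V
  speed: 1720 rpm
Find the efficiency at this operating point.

ω = 2π × 1720/60 = 180.1 rad/s; P_out = τω = 204 × 180.1 = 36740 W
P_in = V·I = 500 × 87 = 43500 W
η = P_out / P_in = 36740 / 43500 = 0.845 = 84.5%

84.5 %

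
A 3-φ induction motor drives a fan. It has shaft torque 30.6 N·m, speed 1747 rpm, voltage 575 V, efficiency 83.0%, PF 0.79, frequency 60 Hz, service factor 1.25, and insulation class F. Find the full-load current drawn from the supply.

8.57 A

ω = 2π×1747/60 = 182.9 rad/s; P_out = τω = 30.6 × 182.9 = 5597 W
P_in = P_out / η = 5597 / 0.830 = 6743 W
I_L = P_in / (√3·V_L·cosφ) = 6743 / (1.732 × 575 × 0.79) = 8.57 A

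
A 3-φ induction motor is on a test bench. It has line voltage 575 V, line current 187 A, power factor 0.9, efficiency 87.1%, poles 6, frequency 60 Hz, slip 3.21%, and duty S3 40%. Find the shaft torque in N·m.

1200 N·m

P_in = √3·V·I·cosφ = 1.732 × 575 × 187 × 0.9 = 167610 W
P_out = η·P_in = 0.871 × 167610 = 145988 W
n_s = 120×60/6 = 1200 rpm; n = 1200×(1−0.0321) = 1161 rpm
ω = 2π×1161/60 = 121.6 rad/s
τ = P_out/ω = 145988/121.6 = 1200 N·m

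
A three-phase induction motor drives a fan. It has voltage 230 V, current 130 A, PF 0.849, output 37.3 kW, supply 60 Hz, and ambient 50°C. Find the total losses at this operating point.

P_in = √3·V·I·cosφ = 1.732×230×130×0.849 = 43967 W
P_out = 37300 W
Losses = P_in − P_out = 43967 − 37300 = 6667 W

6.67 kW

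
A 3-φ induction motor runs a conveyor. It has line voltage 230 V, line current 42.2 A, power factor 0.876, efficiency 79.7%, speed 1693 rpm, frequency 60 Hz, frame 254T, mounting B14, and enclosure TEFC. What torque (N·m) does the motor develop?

P_in = √3·V·I·cosφ = 1.732 × 230 × 42.2 × 0.876 = 14726 W
P_out = η·P_in = 0.797 × 14726 = 11737 W
n = 1693 rpm
ω = 2π×1693/60 = 177.3 rad/s
τ = P_out/ω = 11737/177.3 = 66.2 N·m

66.2 N·m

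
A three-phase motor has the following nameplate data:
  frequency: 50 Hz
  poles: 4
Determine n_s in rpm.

n_s = 120f/p = 120×50/4 = 1500 rpm

1500 rpm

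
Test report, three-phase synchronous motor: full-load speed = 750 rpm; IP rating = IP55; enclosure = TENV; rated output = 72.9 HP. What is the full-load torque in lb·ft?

511 lb·ft

P_out = 72.9 × 746 = 54383 W
ω = 2π × 750/60 = 78.54 rad/s
τ = P_out/ω = 54383/78.54 = 692.4 N·m
In lb·ft: 692.4/1.356 = 511 lb·ft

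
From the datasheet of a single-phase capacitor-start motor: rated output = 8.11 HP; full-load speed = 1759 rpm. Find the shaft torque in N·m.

P_out = 8.11 × 746 = 6050 W
ω = 2π × 1759/60 = 184.2 rad/s
τ = P_out/ω = 6050/184.2 = 32.8 N·m

32.8 N·m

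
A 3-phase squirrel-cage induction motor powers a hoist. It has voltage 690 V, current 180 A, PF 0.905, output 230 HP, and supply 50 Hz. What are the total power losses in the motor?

23100 W

P_in = √3·V·I·cosφ = 1.732×690×180×0.905 = 194679 W
P_out = 230×746 = 171580 W
Losses = P_in − P_out = 194679 − 171580 = 23099 W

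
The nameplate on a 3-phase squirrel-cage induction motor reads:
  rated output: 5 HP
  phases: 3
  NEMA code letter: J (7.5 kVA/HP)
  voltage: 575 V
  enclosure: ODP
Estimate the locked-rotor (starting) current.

37.7 A

S_LR = 7.5 × 5 = 37.5 kVA
I_LR = S_LR/(√3·V_L) = 37500/(1.732×575) = 37.7 A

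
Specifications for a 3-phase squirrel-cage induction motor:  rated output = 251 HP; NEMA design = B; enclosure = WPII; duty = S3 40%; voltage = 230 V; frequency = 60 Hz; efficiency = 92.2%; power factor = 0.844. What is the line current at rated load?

P_out = 251 × 746 = 187246 W
P_in = P_out / η = 187246 / 0.922 = 203087 W
I_L = P_in / (√3·V_L·cosφ) = 203087 / (1.732 × 230 × 0.844) = 604 A

604 A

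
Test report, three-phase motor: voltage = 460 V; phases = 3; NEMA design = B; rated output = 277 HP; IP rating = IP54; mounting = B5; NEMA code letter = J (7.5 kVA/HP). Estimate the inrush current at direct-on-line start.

S_LR = 7.5 × 277 = 2077.5 kVA
I_LR = S_LR/(√3·V_L) = 2077500/(1.732×460) = 2610 A

2610 A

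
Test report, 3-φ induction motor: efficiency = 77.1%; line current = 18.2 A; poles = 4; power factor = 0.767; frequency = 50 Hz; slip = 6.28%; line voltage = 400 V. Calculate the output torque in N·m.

50.7 N·m

P_in = √3·V·I·cosφ = 1.732 × 400 × 18.2 × 0.767 = 9671 W
P_out = η·P_in = 0.771 × 9671 = 7456 W
n_s = 120×50/4 = 1500 rpm; n = 1500×(1−0.0628) = 1406 rpm
ω = 2π×1406/60 = 147.2 rad/s
τ = P_out/ω = 7456/147.2 = 50.7 N·m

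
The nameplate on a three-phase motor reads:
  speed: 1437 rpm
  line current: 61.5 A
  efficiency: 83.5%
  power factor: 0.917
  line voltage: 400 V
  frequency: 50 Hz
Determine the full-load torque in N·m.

217 N·m

P_in = √3·V·I·cosφ = 1.732 × 400 × 61.5 × 0.917 = 39071 W
P_out = η·P_in = 0.835 × 39071 = 32624 W
n = 1437 rpm
ω = 2π×1437/60 = 150.5 rad/s
τ = P_out/ω = 32624/150.5 = 217 N·m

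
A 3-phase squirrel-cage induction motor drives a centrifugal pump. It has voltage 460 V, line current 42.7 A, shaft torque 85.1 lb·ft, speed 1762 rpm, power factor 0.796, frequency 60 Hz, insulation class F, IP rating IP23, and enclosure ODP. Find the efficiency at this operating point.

78.6 %

τ = 85.1 lb·ft × 1.356 = 115.4 N·m
ω = 2π × 1762/60 = 184.5 rad/s; P_out = τω = 115.4 × 184.5 = 21291 W
P_in = √3·V_L·I_L·cosφ = 1.732 × 460 × 42.7 × 0.796 = 27080 W
η = P_out / P_in = 21291 / 27080 = 0.786 = 78.6%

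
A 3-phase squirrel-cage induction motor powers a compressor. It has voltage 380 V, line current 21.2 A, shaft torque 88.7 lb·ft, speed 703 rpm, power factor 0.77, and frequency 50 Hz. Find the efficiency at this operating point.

τ = 88.7 lb·ft × 1.356 = 120.3 N·m
ω = 2π × 703/60 = 73.62 rad/s; P_out = τω = 120.3 × 73.62 = 8856 W
P_in = √3·V_L·I_L·cosφ = 1.732 × 380 × 21.2 × 0.77 = 10744 W
η = P_out / P_in = 8856 / 10744 = 0.824 = 82.4%

82.4 %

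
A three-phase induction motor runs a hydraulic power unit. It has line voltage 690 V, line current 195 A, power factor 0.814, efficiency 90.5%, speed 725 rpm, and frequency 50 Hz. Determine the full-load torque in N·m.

2260 N·m

P_in = √3·V·I·cosφ = 1.732 × 690 × 195 × 0.814 = 189695 W
P_out = η·P_in = 0.905 × 189695 = 171674 W
n = 725 rpm
ω = 2π×725/60 = 75.92 rad/s
τ = P_out/ω = 171674/75.92 = 2260 N·m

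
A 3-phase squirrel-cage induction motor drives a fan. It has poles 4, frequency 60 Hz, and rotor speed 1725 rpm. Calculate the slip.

n_s = 120f/p = 120×60/4 = 1800 rpm
s = (n_s − n)/n_s = (1800 − 1725)/1800 = 0.0417

4.17 %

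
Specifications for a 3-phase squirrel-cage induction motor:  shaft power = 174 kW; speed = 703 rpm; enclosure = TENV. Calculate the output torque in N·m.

2360 N·m

ω = 2π × 703/60 = 73.62 rad/s
τ = P/ω = 174000/73.62 = 2360 N·m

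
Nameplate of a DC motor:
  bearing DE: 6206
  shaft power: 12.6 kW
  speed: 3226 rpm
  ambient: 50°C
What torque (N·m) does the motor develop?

ω = 2π × 3226/60 = 337.8 rad/s
τ = P/ω = 12600/337.8 = 37.3 N·m

37.3 N·m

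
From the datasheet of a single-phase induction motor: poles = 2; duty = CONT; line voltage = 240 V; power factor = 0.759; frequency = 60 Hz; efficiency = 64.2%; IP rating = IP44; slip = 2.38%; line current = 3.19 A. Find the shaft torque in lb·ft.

P_in = V·I·cosφ = 240 × 3.19 × 0.759 = 581 W
P_out = η·P_in = 0.642 × 581 = 373 W
n_s = 120×60/2 = 3600 rpm; n = 3600×(1−0.0238) = 3514 rpm
ω = 2π×3514/60 = 368 rad/s
τ = P_out/ω = 373/368 = 1.014 N·m
In lb·ft: 1.014/1.356 = 0.748 lb·ft

0.748 lb·ft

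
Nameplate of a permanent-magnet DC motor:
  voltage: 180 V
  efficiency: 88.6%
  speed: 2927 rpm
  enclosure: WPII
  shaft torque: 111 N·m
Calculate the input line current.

213 A

ω = 2π×2927/60 = 306.5 rad/s; P_out = τω = 111 × 306.5 = 34022 W
P_in = P_out / η = 34022 / 0.886 = 38400 W
I = P_in / V = 38400 / 180 = 213 A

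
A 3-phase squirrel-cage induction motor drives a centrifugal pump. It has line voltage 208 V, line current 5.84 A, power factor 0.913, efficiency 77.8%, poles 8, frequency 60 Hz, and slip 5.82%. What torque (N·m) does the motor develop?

16.8 N·m

P_in = √3·V·I·cosφ = 1.732 × 208 × 5.84 × 0.913 = 1921 W
P_out = η·P_in = 0.778 × 1921 = 1495 W
n_s = 120×60/8 = 900 rpm; n = 900×(1−0.0582) = 848 rpm
ω = 2π×848/60 = 88.8 rad/s
τ = P_out/ω = 1495/88.8 = 16.8 N·m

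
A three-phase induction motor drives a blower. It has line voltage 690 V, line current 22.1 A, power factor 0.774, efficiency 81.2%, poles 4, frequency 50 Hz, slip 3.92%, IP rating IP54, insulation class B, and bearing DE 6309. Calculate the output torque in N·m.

110 N·m

P_in = √3·V·I·cosφ = 1.732 × 690 × 22.1 × 0.774 = 20442 W
P_out = η·P_in = 0.812 × 20442 = 16599 W
n_s = 120×50/4 = 1500 rpm; n = 1500×(1−0.0392) = 1441 rpm
ω = 2π×1441/60 = 150.9 rad/s
τ = P_out/ω = 16599/150.9 = 110 N·m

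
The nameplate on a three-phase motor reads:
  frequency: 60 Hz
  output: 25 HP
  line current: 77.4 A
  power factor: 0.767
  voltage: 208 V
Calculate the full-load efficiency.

87.2 %

P_out = 25 × 746 = 18650 W
P_in = √3·V_L·I_L·cosφ = 1.732 × 208 × 77.4 × 0.767 = 21387 W
η = P_out / P_in = 18650 / 21387 = 0.872 = 87.2%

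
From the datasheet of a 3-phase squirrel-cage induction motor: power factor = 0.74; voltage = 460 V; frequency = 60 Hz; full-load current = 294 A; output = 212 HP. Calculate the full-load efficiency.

P_out = 212 × 746 = 158152 W
P_in = √3·V_L·I_L·cosφ = 1.732 × 460 × 294 × 0.74 = 173334 W
η = P_out / P_in = 158152 / 173334 = 0.912 = 91.2%

91.2 %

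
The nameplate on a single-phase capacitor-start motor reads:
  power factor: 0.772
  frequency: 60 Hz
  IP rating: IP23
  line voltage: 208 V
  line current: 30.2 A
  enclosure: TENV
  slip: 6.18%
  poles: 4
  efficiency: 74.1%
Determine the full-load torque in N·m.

P_in = V·I·cosφ = 208 × 30.2 × 0.772 = 4849 W
P_out = η·P_in = 0.741 × 4849 = 3593 W
n_s = 120×60/4 = 1800 rpm; n = 1800×(1−0.0618) = 1689 rpm
ω = 2π×1689/60 = 176.9 rad/s
τ = P_out/ω = 3593/176.9 = 20.3 N·m

20.3 N·m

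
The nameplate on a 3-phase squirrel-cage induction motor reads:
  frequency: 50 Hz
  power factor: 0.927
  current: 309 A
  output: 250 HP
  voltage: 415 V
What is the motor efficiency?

90.6 %

P_out = 250 × 746 = 186500 W
P_in = √3·V_L·I_L·cosφ = 1.732 × 415 × 309 × 0.927 = 205889 W
η = P_out / P_in = 186500 / 205889 = 0.906 = 90.6%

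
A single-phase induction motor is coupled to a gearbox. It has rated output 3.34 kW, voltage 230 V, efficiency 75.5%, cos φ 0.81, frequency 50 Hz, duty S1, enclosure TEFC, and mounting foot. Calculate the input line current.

P_out = 3.34 kW = 3340 W
P_in = P_out / η = 3340 / 0.755 = 4424 W
I = P_in / (V·cosφ) = 4424 / (230 × 0.81) = 23.7 A

23.7 A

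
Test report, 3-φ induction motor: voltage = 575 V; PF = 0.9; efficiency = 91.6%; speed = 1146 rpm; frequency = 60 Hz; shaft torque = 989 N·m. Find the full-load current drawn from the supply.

145 A

ω = 2π×1146/60 = 120 rad/s; P_out = τω = 989 × 120 = 118680 W
P_in = P_out / η = 118680 / 0.916 = 129563 W
I_L = P_in / (√3·V_L·cosφ) = 129563 / (1.732 × 575 × 0.9) = 145 A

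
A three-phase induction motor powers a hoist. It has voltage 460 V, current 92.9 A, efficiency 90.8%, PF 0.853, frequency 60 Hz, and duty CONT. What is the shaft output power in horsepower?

P_in = √3·V·I·cosφ = 1.732 × 460 × 92.9 × 0.853 = 63135 W
P_out = η·P_in = 0.908 × 63135 = 57327 W
= 57327/746 = 76.8 HP

76.8 HP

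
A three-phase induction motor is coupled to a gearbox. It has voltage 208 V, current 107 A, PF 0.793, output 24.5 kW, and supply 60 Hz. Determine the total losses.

6070 W

P_in = √3·V·I·cosφ = 1.732×208×107×0.793 = 30568 W
P_out = 24500 W
Losses = P_in − P_out = 30568 − 24500 = 6068 W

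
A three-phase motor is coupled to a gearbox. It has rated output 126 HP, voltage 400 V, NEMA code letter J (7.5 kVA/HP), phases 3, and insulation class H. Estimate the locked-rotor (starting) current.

1360 A

S_LR = 7.5 × 126 = 945 kVA
I_LR = S_LR/(√3·V_L) = 945000/(1.732×400) = 1360 A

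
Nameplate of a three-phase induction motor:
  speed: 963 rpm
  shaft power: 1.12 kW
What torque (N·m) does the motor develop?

11.1 N·m

ω = 2π × 963/60 = 100.8 rad/s
τ = P/ω = 1120/100.8 = 11.1 N·m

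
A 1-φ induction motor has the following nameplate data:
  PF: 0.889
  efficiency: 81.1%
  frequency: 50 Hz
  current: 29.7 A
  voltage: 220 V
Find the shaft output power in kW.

P_in = V·I·cosφ = 220 × 29.7 × 0.889 = 5809 W
P_out = η·P_in = 0.811 × 5809 = 4711 W

4.71 kW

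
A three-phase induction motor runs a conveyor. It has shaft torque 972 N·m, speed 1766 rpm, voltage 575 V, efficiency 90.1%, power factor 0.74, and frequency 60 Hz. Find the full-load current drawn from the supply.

ω = 2π×1766/60 = 184.9 rad/s; P_out = τω = 972 × 184.9 = 179723 W
P_in = P_out / η = 179723 / 0.901 = 199471 W
I_L = P_in / (√3·V_L·cosφ) = 199471 / (1.732 × 575 × 0.74) = 271 A

271 A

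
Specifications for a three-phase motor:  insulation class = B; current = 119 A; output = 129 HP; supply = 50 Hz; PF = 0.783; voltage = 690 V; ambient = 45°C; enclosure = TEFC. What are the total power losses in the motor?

15100 W

P_in = √3·V·I·cosφ = 1.732×690×119×0.783 = 111354 W
P_out = 129×746 = 96234 W
Losses = P_in − P_out = 111354 − 96234 = 15120 W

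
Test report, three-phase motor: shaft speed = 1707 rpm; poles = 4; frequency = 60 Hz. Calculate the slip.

5.17 %

n_s = 120f/p = 120×60/4 = 1800 rpm
s = (n_s − n)/n_s = (1800 − 1707)/1800 = 0.0517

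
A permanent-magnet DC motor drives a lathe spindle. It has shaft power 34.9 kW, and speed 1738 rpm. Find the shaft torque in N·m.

ω = 2π × 1738/60 = 182 rad/s
τ = P/ω = 34900/182 = 192 N·m

192 N·m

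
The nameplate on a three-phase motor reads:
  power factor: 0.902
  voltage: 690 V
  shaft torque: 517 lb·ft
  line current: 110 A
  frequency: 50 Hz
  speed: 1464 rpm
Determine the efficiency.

τ = 517 lb·ft × 1.356 = 701.1 N·m
ω = 2π × 1464/60 = 153.3 rad/s; P_out = τω = 701.1 × 153.3 = 107479 W
P_in = √3·V_L·I_L·cosφ = 1.732 × 690 × 110 × 0.902 = 118576 W
η = P_out / P_in = 107479 / 118576 = 0.906 = 90.6%

90.6 %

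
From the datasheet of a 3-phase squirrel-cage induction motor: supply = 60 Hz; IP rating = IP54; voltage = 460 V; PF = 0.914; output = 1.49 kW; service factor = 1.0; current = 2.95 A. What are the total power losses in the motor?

658 W

P_in = √3·V·I·cosφ = 1.732×460×2.95×0.914 = 2148 W
P_out = 1490 W
Losses = P_in − P_out = 2148 − 1490 = 658 W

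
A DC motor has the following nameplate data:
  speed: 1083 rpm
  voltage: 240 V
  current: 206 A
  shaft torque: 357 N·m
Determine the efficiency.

81.9 %

ω = 2π × 1083/60 = 113.4 rad/s; P_out = τω = 357 × 113.4 = 40484 W
P_in = V·I = 240 × 206 = 49440 W
η = P_out / P_in = 40484 / 49440 = 0.819 = 81.9%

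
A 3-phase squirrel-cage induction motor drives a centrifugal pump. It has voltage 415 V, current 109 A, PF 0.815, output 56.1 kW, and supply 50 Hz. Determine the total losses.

P_in = √3·V·I·cosφ = 1.732×415×109×0.815 = 63853 W
P_out = 56100 W
Losses = P_in − P_out = 63853 − 56100 = 7753 W

7750 W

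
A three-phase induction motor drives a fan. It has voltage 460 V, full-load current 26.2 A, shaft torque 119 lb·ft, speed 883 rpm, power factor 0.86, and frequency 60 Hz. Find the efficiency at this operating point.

83.1 %

τ = 119 lb·ft × 1.356 = 161.4 N·m
ω = 2π × 883/60 = 92.47 rad/s; P_out = τω = 161.4 × 92.47 = 14925 W
P_in = √3·V_L·I_L·cosφ = 1.732 × 460 × 26.2 × 0.86 = 17952 W
η = P_out / P_in = 14925 / 17952 = 0.831 = 83.1%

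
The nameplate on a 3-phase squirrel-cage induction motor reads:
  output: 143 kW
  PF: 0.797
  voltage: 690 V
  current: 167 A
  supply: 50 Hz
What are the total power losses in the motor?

16100 W

P_in = √3·V·I·cosφ = 1.732×690×167×0.797 = 159064 W
P_out = 143000 W
Losses = P_in − P_out = 159064 − 143000 = 16064 W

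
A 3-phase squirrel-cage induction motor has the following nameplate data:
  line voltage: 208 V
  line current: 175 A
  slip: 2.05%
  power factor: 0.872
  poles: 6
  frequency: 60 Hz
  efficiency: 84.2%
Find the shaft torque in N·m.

P_in = √3·V·I·cosφ = 1.732 × 208 × 175 × 0.872 = 54975 W
P_out = η·P_in = 0.842 × 54975 = 46289 W
n_s = 120×60/6 = 1200 rpm; n = 1200×(1−0.0205) = 1175 rpm
ω = 2π×1175/60 = 123 rad/s
τ = P_out/ω = 46289/123 = 376 N·m

376 N·m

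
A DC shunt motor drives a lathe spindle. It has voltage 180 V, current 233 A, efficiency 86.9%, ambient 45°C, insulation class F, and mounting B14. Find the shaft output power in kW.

36.4 kW

P_in = V·I = 180 × 233 = 41940 W
P_out = η·P_in = 0.869 × 41940 = 36446 W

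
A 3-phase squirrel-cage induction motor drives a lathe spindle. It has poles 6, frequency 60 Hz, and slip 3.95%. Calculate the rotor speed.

n_s = 120f/p = 120×60/6 = 1200 rpm
n = n_s(1 − s) = 1200 × (1 − 0.0395) = 1153 rpm

1153 rpm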